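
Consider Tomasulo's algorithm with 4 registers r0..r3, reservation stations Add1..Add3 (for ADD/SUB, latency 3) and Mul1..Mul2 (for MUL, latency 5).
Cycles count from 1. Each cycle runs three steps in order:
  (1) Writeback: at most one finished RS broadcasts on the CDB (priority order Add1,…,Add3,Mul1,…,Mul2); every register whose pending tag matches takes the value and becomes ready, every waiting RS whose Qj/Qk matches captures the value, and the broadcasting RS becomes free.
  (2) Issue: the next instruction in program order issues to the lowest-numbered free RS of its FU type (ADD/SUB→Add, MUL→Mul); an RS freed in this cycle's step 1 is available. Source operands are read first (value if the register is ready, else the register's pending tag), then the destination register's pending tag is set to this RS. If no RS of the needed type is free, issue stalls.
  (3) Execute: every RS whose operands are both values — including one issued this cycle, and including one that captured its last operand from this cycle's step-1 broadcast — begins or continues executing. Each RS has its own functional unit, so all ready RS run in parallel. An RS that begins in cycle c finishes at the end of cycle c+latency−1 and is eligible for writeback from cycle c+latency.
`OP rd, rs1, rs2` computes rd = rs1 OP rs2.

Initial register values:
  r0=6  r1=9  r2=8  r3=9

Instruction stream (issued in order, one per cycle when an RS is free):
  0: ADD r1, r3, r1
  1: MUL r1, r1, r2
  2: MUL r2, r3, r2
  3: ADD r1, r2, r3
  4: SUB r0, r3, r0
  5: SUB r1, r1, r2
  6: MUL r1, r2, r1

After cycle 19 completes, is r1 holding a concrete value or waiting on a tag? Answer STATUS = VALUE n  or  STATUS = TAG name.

STATUS = TAG Mul1

  c1: issue ADD r1<-Add1  regs: r0:6,r1:Add1,r2:8,r3:9
  c2: issue MUL r1<-Mul1  regs: r0:6,r1:Mul1,r2:8,r3:9
  c3: issue MUL r2<-Mul2  regs: r0:6,r1:Mul1,r2:Mul2,r3:9
  c4: CDB Add1=18; issue ADD r1<-Add1  regs: r0:6,r1:Add1,r2:Mul2,r3:9
  c5: issue SUB r0<-Add2  regs: r0:Add2,r1:Add1,r2:Mul2,r3:9
  c6: issue SUB r1<-Add3  regs: r0:Add2,r1:Add3,r2:Mul2,r3:9
  c7: stall  regs: r0:Add2,r1:Add3,r2:Mul2,r3:9
  c8: CDB Add2=3; stall  regs: r0:3,r1:Add3,r2:Mul2,r3:9
  c9: CDB Mul1=144; issue MUL r1<-Mul1  regs: r0:3,r1:Mul1,r2:Mul2,r3:9
  c10: CDB Mul2=72  regs: r0:3,r1:Mul1,r2:72,r3:9
  c11: -  regs: r0:3,r1:Mul1,r2:72,r3:9
  c12: -  regs: r0:3,r1:Mul1,r2:72,r3:9
  c13: CDB Add1=81  regs: r0:3,r1:Mul1,r2:72,r3:9
  c14: -  regs: r0:3,r1:Mul1,r2:72,r3:9
  c15: -  regs: r0:3,r1:Mul1,r2:72,r3:9
  c16: CDB Add3=9  regs: r0:3,r1:Mul1,r2:72,r3:9
  c17: -  regs: r0:3,r1:Mul1,r2:72,r3:9
  c18: -  regs: r0:3,r1:Mul1,r2:72,r3:9
  c19: -  regs: r0:3,r1:Mul1,r2:72,r3:9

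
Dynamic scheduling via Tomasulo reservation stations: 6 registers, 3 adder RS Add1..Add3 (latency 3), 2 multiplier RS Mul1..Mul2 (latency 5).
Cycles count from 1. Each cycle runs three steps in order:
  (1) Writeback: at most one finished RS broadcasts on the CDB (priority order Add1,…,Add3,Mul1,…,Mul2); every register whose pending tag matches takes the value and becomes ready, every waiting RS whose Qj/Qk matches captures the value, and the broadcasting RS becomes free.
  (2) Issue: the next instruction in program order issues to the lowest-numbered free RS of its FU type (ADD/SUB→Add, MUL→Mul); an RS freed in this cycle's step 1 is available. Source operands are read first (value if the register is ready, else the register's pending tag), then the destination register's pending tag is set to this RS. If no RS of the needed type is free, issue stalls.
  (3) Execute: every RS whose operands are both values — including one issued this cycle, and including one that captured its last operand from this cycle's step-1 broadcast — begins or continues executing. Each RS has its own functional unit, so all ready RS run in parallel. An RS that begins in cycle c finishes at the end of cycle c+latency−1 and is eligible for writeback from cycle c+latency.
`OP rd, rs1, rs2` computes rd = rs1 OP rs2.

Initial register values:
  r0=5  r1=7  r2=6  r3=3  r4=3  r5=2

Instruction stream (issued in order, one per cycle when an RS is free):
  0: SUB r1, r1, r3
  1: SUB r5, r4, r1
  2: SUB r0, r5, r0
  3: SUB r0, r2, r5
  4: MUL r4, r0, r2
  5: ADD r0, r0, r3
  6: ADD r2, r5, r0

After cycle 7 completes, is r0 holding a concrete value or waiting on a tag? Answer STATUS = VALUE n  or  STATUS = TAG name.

cycle 1: issue SUB r1<-Add1 // r0:5,r1:Add1,r2:6,r3:3,r4:3,r5:2
cycle 2: issue SUB r5<-Add2 // r0:5,r1:Add1,r2:6,r3:3,r4:3,r5:Add2
cycle 3: issue SUB r0<-Add3 // r0:Add3,r1:Add1,r2:6,r3:3,r4:3,r5:Add2
cycle 4: CDB Add1=4; issue SUB r0<-Add1 // r0:Add1,r1:4,r2:6,r3:3,r4:3,r5:Add2
cycle 5: issue MUL r4<-Mul1 // r0:Add1,r1:4,r2:6,r3:3,r4:Mul1,r5:Add2
cycle 6: stall // r0:Add1,r1:4,r2:6,r3:3,r4:Mul1,r5:Add2
cycle 7: CDB Add2=-1; issue ADD r0<-Add2 // r0:Add2,r1:4,r2:6,r3:3,r4:Mul1,r5:-1

STATUS = TAG Add2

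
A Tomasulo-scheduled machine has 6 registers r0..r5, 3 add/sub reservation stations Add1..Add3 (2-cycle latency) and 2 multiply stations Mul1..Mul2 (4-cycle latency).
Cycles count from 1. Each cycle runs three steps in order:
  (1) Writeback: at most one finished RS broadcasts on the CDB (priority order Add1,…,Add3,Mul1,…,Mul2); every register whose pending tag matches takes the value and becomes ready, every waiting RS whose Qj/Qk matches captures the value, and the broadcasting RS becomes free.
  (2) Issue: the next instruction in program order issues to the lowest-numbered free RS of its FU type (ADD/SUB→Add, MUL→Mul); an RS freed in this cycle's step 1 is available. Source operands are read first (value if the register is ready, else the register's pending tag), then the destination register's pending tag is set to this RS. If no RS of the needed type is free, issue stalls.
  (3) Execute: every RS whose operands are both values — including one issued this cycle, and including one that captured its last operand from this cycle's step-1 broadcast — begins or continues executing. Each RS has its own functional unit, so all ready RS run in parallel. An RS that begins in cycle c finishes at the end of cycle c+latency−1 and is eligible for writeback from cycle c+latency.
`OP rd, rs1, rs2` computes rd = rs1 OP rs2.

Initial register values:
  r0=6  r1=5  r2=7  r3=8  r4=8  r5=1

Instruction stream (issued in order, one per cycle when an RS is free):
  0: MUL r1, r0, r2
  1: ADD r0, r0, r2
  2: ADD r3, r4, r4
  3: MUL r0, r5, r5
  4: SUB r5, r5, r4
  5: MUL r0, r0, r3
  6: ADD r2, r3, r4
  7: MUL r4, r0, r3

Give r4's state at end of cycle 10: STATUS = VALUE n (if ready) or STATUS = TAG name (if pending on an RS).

  c1: issue MUL r1<-Mul1  regs: r0:6,r1:Mul1,r2:7,r3:8,r4:8,r5:1
  c2: issue ADD r0<-Add1  regs: r0:Add1,r1:Mul1,r2:7,r3:8,r4:8,r5:1
  c3: issue ADD r3<-Add2  regs: r0:Add1,r1:Mul1,r2:7,r3:Add2,r4:8,r5:1
  c4: CDB Add1=13; issue MUL r0<-Mul2  regs: r0:Mul2,r1:Mul1,r2:7,r3:Add2,r4:8,r5:1
  c5: CDB Add2=16; issue SUB r5<-Add1  regs: r0:Mul2,r1:Mul1,r2:7,r3:16,r4:8,r5:Add1
  c6: CDB Mul1=42; issue MUL r0<-Mul1  regs: r0:Mul1,r1:42,r2:7,r3:16,r4:8,r5:Add1
  c7: CDB Add1=-7; issue ADD r2<-Add1  regs: r0:Mul1,r1:42,r2:Add1,r3:16,r4:8,r5:-7
  c8: CDB Mul2=1; issue MUL r4<-Mul2  regs: r0:Mul1,r1:42,r2:Add1,r3:16,r4:Mul2,r5:-7
  c9: CDB Add1=24  regs: r0:Mul1,r1:42,r2:24,r3:16,r4:Mul2,r5:-7
  c10: -  regs: r0:Mul1,r1:42,r2:24,r3:16,r4:Mul2,r5:-7

STATUS = TAG Mul2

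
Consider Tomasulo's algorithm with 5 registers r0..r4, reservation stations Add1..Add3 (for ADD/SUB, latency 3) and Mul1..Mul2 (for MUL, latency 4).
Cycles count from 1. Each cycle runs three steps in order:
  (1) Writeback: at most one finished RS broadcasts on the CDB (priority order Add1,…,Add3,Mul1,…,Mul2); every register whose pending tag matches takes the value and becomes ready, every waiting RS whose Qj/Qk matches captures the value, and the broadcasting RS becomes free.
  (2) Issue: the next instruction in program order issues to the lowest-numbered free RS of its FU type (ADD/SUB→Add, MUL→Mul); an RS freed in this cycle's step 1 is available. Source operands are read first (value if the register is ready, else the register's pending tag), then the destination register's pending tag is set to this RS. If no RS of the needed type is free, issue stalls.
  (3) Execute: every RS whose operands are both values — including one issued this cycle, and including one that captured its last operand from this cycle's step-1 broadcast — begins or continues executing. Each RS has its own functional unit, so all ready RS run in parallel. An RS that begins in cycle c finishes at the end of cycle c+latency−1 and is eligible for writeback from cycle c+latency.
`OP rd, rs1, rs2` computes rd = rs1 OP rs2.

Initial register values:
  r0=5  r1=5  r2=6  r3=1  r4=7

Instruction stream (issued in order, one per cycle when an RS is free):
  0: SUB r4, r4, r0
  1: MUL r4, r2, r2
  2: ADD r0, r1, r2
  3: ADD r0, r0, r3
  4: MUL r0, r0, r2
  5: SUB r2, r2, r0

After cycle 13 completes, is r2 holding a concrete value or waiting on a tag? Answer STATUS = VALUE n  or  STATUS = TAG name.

STATUS = TAG Add2

c1: issue SUB r4<-Add1 | r0:5,r1:5,r2:6,r3:1,r4:Add1
c2: issue MUL r4<-Mul1 | r0:5,r1:5,r2:6,r3:1,r4:Mul1
c3: issue ADD r0<-Add2 | r0:Add2,r1:5,r2:6,r3:1,r4:Mul1
c4: CDB Add1=2; issue ADD r0<-Add1 | r0:Add1,r1:5,r2:6,r3:1,r4:Mul1
c5: issue MUL r0<-Mul2 | r0:Mul2,r1:5,r2:6,r3:1,r4:Mul1
c6: CDB Add2=11; issue SUB r2<-Add2 | r0:Mul2,r1:5,r2:Add2,r3:1,r4:Mul1
c7: CDB Mul1=36 | r0:Mul2,r1:5,r2:Add2,r3:1,r4:36
c8: - | r0:Mul2,r1:5,r2:Add2,r3:1,r4:36
c9: CDB Add1=12 | r0:Mul2,r1:5,r2:Add2,r3:1,r4:36
c10: - | r0:Mul2,r1:5,r2:Add2,r3:1,r4:36
c11: - | r0:Mul2,r1:5,r2:Add2,r3:1,r4:36
c12: - | r0:Mul2,r1:5,r2:Add2,r3:1,r4:36
c13: CDB Mul2=72 | r0:72,r1:5,r2:Add2,r3:1,r4:36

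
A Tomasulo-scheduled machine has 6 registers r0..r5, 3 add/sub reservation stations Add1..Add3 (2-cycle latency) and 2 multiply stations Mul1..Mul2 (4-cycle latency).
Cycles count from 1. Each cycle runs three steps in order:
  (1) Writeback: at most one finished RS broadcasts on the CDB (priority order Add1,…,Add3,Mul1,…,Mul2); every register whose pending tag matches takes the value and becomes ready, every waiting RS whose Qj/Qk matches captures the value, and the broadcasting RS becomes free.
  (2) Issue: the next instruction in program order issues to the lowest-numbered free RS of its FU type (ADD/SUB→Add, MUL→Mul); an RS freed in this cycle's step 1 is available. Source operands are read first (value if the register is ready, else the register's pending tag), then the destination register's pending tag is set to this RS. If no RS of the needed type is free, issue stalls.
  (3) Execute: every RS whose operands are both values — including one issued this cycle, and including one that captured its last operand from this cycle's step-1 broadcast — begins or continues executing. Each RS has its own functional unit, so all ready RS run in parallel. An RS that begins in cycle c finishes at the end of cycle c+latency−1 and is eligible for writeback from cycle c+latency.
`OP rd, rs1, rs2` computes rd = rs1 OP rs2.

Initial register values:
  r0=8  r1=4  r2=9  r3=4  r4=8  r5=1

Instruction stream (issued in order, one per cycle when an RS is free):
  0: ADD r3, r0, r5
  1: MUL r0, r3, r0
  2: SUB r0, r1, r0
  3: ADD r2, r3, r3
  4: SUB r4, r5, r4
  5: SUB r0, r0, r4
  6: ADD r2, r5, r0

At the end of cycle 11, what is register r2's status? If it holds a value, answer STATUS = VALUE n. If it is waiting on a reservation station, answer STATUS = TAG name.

STATUS = TAG Add3

c1: issue ADD r3<-Add1 | r0:8,r1:4,r2:9,r3:Add1,r4:8,r5:1
c2: issue MUL r0<-Mul1 | r0:Mul1,r1:4,r2:9,r3:Add1,r4:8,r5:1
c3: CDB Add1=9; issue SUB r0<-Add1 | r0:Add1,r1:4,r2:9,r3:9,r4:8,r5:1
c4: issue ADD r2<-Add2 | r0:Add1,r1:4,r2:Add2,r3:9,r4:8,r5:1
c5: issue SUB r4<-Add3 | r0:Add1,r1:4,r2:Add2,r3:9,r4:Add3,r5:1
c6: CDB Add2=18; issue SUB r0<-Add2 | r0:Add2,r1:4,r2:18,r3:9,r4:Add3,r5:1
c7: CDB Add3=-7; issue ADD r2<-Add3 | r0:Add2,r1:4,r2:Add3,r3:9,r4:-7,r5:1
c8: CDB Mul1=72 | r0:Add2,r1:4,r2:Add3,r3:9,r4:-7,r5:1
c9: - | r0:Add2,r1:4,r2:Add3,r3:9,r4:-7,r5:1
c10: CDB Add1=-68 | r0:Add2,r1:4,r2:Add3,r3:9,r4:-7,r5:1
c11: - | r0:Add2,r1:4,r2:Add3,r3:9,r4:-7,r5:1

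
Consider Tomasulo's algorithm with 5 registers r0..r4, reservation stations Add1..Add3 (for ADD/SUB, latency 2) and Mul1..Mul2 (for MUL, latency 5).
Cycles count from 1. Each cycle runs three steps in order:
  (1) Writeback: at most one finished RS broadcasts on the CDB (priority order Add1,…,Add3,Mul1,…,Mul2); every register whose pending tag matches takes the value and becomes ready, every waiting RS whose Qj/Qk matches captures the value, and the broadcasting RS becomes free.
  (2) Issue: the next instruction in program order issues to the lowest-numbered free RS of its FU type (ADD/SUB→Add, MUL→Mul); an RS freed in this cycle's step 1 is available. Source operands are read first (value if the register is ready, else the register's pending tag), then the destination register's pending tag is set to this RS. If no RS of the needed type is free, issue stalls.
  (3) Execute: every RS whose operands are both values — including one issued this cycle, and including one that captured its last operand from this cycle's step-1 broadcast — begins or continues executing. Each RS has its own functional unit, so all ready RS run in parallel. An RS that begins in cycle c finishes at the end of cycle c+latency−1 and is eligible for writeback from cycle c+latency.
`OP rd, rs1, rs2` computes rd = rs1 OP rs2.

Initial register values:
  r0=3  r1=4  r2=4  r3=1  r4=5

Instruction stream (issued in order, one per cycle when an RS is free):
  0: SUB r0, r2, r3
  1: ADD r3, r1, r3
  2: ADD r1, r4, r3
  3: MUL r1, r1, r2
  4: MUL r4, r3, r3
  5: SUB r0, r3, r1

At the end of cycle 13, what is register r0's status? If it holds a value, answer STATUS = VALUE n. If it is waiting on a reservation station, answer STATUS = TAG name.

STATUS = VALUE -35

  c1: issue SUB r0<-Add1  regs: r0:Add1,r1:4,r2:4,r3:1,r4:5
  c2: issue ADD r3<-Add2  regs: r0:Add1,r1:4,r2:4,r3:Add2,r4:5
  c3: CDB Add1=3; issue ADD r1<-Add1  regs: r0:3,r1:Add1,r2:4,r3:Add2,r4:5
  c4: CDB Add2=5; issue MUL r1<-Mul1  regs: r0:3,r1:Mul1,r2:4,r3:5,r4:5
  c5: issue MUL r4<-Mul2  regs: r0:3,r1:Mul1,r2:4,r3:5,r4:Mul2
  c6: CDB Add1=10; issue SUB r0<-Add1  regs: r0:Add1,r1:Mul1,r2:4,r3:5,r4:Mul2
  c7: -  regs: r0:Add1,r1:Mul1,r2:4,r3:5,r4:Mul2
  c8: -  regs: r0:Add1,r1:Mul1,r2:4,r3:5,r4:Mul2
  c9: -  regs: r0:Add1,r1:Mul1,r2:4,r3:5,r4:Mul2
  c10: CDB Mul2=25  regs: r0:Add1,r1:Mul1,r2:4,r3:5,r4:25
  c11: CDB Mul1=40  regs: r0:Add1,r1:40,r2:4,r3:5,r4:25
  c12: -  regs: r0:Add1,r1:40,r2:4,r3:5,r4:25
  c13: CDB Add1=-35  regs: r0:-35,r1:40,r2:4,r3:5,r4:25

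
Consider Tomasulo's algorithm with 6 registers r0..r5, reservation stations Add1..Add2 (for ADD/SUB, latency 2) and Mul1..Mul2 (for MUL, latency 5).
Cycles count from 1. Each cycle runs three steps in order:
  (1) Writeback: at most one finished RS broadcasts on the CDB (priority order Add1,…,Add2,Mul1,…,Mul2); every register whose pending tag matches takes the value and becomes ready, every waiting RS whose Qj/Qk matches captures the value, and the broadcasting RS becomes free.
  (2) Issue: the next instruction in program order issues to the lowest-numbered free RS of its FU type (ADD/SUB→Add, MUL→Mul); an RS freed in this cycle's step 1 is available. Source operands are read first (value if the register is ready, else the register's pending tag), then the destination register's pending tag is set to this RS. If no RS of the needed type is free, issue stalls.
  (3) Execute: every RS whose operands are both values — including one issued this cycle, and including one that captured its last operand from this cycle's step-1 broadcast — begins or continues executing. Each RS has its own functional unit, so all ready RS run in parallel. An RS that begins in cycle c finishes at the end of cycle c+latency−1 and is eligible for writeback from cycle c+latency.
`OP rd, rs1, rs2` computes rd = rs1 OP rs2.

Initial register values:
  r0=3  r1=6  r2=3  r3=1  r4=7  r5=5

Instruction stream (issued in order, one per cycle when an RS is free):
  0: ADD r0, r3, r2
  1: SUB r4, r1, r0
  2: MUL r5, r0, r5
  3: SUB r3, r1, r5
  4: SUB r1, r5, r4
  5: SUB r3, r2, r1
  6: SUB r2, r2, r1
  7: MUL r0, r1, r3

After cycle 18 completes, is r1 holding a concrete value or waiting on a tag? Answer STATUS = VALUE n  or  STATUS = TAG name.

cycle 1: issue ADD r0<-Add1 // r0:Add1,r1:6,r2:3,r3:1,r4:7,r5:5
cycle 2: issue SUB r4<-Add2 // r0:Add1,r1:6,r2:3,r3:1,r4:Add2,r5:5
cycle 3: CDB Add1=4; issue MUL r5<-Mul1 // r0:4,r1:6,r2:3,r3:1,r4:Add2,r5:Mul1
cycle 4: issue SUB r3<-Add1 // r0:4,r1:6,r2:3,r3:Add1,r4:Add2,r5:Mul1
cycle 5: CDB Add2=2; issue SUB r1<-Add2 // r0:4,r1:Add2,r2:3,r3:Add1,r4:2,r5:Mul1
cycle 6: stall // r0:4,r1:Add2,r2:3,r3:Add1,r4:2,r5:Mul1
cycle 7: stall // r0:4,r1:Add2,r2:3,r3:Add1,r4:2,r5:Mul1
cycle 8: CDB Mul1=20; stall // r0:4,r1:Add2,r2:3,r3:Add1,r4:2,r5:20
cycle 9: stall // r0:4,r1:Add2,r2:3,r3:Add1,r4:2,r5:20
cycle 10: CDB Add1=-14; issue SUB r3<-Add1 // r0:4,r1:Add2,r2:3,r3:Add1,r4:2,r5:20
cycle 11: CDB Add2=18; issue SUB r2<-Add2 // r0:4,r1:18,r2:Add2,r3:Add1,r4:2,r5:20
cycle 12: issue MUL r0<-Mul1 // r0:Mul1,r1:18,r2:Add2,r3:Add1,r4:2,r5:20
cycle 13: CDB Add1=-15 // r0:Mul1,r1:18,r2:Add2,r3:-15,r4:2,r5:20
cycle 14: CDB Add2=-15 // r0:Mul1,r1:18,r2:-15,r3:-15,r4:2,r5:20
cycle 15: - // r0:Mul1,r1:18,r2:-15,r3:-15,r4:2,r5:20
cycle 16: - // r0:Mul1,r1:18,r2:-15,r3:-15,r4:2,r5:20
cycle 17: - // r0:Mul1,r1:18,r2:-15,r3:-15,r4:2,r5:20
cycle 18: CDB Mul1=-270 // r0:-270,r1:18,r2:-15,r3:-15,r4:2,r5:20

STATUS = VALUE 18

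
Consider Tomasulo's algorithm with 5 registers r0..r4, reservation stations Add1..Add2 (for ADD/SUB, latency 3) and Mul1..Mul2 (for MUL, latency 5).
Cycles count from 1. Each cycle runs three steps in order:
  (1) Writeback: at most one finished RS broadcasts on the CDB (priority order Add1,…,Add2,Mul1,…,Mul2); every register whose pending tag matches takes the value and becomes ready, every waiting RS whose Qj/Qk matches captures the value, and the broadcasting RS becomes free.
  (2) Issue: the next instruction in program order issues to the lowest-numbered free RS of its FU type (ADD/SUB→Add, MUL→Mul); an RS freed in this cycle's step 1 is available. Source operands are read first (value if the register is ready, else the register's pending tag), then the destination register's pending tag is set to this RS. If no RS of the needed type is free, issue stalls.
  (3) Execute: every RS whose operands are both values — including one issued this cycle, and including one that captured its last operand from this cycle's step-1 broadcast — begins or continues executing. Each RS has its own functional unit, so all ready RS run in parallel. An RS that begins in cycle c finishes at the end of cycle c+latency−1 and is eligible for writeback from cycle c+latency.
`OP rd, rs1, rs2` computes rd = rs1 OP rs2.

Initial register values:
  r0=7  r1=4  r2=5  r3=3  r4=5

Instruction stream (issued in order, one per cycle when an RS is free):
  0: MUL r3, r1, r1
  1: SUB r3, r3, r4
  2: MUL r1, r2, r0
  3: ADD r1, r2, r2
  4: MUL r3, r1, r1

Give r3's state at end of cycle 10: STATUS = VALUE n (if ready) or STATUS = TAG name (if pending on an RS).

  c1: issue MUL r3<-Mul1  regs: r0:7,r1:4,r2:5,r3:Mul1,r4:5
  c2: issue SUB r3<-Add1  regs: r0:7,r1:4,r2:5,r3:Add1,r4:5
  c3: issue MUL r1<-Mul2  regs: r0:7,r1:Mul2,r2:5,r3:Add1,r4:5
  c4: issue ADD r1<-Add2  regs: r0:7,r1:Add2,r2:5,r3:Add1,r4:5
  c5: stall  regs: r0:7,r1:Add2,r2:5,r3:Add1,r4:5
  c6: CDB Mul1=16; issue MUL r3<-Mul1  regs: r0:7,r1:Add2,r2:5,r3:Mul1,r4:5
  c7: CDB Add2=10  regs: r0:7,r1:10,r2:5,r3:Mul1,r4:5
  c8: CDB Mul2=35  regs: r0:7,r1:10,r2:5,r3:Mul1,r4:5
  c9: CDB Add1=11  regs: r0:7,r1:10,r2:5,r3:Mul1,r4:5
  c10: -  regs: r0:7,r1:10,r2:5,r3:Mul1,r4:5

STATUS = TAG Mul1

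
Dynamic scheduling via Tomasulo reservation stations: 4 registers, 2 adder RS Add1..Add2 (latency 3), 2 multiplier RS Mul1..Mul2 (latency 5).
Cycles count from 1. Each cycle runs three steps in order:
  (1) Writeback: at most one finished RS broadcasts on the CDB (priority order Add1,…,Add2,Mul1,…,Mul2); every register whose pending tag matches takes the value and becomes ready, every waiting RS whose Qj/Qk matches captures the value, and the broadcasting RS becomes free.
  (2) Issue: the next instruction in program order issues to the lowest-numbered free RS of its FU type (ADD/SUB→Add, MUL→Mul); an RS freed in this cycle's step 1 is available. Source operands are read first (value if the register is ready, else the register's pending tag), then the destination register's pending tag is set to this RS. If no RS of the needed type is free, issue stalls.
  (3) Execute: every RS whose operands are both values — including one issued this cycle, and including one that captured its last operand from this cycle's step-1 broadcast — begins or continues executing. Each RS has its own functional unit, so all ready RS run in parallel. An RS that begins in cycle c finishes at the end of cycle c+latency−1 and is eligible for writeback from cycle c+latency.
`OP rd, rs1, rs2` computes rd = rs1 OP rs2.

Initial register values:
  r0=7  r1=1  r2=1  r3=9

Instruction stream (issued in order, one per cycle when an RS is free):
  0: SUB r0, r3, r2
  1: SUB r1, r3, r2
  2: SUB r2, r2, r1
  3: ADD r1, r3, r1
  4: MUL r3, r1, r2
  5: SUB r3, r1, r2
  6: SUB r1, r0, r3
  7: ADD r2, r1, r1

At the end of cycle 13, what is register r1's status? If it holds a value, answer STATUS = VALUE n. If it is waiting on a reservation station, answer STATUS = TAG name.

STATUS = TAG Add2

cycle 1: issue SUB r0<-Add1 // r0:Add1,r1:1,r2:1,r3:9
cycle 2: issue SUB r1<-Add2 // r0:Add1,r1:Add2,r2:1,r3:9
cycle 3: stall // r0:Add1,r1:Add2,r2:1,r3:9
cycle 4: CDB Add1=8; issue SUB r2<-Add1 // r0:8,r1:Add2,r2:Add1,r3:9
cycle 5: CDB Add2=8; issue ADD r1<-Add2 // r0:8,r1:Add2,r2:Add1,r3:9
cycle 6: issue MUL r3<-Mul1 // r0:8,r1:Add2,r2:Add1,r3:Mul1
cycle 7: stall // r0:8,r1:Add2,r2:Add1,r3:Mul1
cycle 8: CDB Add1=-7; issue SUB r3<-Add1 // r0:8,r1:Add2,r2:-7,r3:Add1
cycle 9: CDB Add2=17; issue SUB r1<-Add2 // r0:8,r1:Add2,r2:-7,r3:Add1
cycle 10: stall // r0:8,r1:Add2,r2:-7,r3:Add1
cycle 11: stall // r0:8,r1:Add2,r2:-7,r3:Add1
cycle 12: CDB Add1=24; issue ADD r2<-Add1 // r0:8,r1:Add2,r2:Add1,r3:24
cycle 13: - // r0:8,r1:Add2,r2:Add1,r3:24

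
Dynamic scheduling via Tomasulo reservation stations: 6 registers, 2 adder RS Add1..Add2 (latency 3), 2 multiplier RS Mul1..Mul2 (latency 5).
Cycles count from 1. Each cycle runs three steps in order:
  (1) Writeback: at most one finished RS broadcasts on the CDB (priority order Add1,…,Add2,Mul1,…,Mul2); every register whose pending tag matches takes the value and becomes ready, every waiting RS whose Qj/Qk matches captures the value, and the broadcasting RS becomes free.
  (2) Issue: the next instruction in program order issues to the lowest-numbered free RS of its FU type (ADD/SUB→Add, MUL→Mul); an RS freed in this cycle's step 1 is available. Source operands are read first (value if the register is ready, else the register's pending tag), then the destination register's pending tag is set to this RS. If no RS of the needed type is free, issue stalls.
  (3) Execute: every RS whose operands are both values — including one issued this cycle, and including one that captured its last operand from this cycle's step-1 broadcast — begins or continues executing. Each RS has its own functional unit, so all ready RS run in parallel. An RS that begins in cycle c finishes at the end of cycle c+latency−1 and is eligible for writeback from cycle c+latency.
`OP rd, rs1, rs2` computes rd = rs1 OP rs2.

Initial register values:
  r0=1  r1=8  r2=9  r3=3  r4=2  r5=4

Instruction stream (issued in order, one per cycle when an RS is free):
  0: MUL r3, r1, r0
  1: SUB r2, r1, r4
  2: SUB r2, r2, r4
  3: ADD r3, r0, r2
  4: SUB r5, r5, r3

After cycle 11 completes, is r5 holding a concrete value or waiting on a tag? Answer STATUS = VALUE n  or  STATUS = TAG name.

STATUS = TAG Add2

cycle 1: issue MUL r3<-Mul1 // r0:1,r1:8,r2:9,r3:Mul1,r4:2,r5:4
cycle 2: issue SUB r2<-Add1 // r0:1,r1:8,r2:Add1,r3:Mul1,r4:2,r5:4
cycle 3: issue SUB r2<-Add2 // r0:1,r1:8,r2:Add2,r3:Mul1,r4:2,r5:4
cycle 4: stall // r0:1,r1:8,r2:Add2,r3:Mul1,r4:2,r5:4
cycle 5: CDB Add1=6; issue ADD r3<-Add1 // r0:1,r1:8,r2:Add2,r3:Add1,r4:2,r5:4
cycle 6: CDB Mul1=8; stall // r0:1,r1:8,r2:Add2,r3:Add1,r4:2,r5:4
cycle 7: stall // r0:1,r1:8,r2:Add2,r3:Add1,r4:2,r5:4
cycle 8: CDB Add2=4; issue SUB r5<-Add2 // r0:1,r1:8,r2:4,r3:Add1,r4:2,r5:Add2
cycle 9: - // r0:1,r1:8,r2:4,r3:Add1,r4:2,r5:Add2
cycle 10: - // r0:1,r1:8,r2:4,r3:Add1,r4:2,r5:Add2
cycle 11: CDB Add1=5 // r0:1,r1:8,r2:4,r3:5,r4:2,r5:Add2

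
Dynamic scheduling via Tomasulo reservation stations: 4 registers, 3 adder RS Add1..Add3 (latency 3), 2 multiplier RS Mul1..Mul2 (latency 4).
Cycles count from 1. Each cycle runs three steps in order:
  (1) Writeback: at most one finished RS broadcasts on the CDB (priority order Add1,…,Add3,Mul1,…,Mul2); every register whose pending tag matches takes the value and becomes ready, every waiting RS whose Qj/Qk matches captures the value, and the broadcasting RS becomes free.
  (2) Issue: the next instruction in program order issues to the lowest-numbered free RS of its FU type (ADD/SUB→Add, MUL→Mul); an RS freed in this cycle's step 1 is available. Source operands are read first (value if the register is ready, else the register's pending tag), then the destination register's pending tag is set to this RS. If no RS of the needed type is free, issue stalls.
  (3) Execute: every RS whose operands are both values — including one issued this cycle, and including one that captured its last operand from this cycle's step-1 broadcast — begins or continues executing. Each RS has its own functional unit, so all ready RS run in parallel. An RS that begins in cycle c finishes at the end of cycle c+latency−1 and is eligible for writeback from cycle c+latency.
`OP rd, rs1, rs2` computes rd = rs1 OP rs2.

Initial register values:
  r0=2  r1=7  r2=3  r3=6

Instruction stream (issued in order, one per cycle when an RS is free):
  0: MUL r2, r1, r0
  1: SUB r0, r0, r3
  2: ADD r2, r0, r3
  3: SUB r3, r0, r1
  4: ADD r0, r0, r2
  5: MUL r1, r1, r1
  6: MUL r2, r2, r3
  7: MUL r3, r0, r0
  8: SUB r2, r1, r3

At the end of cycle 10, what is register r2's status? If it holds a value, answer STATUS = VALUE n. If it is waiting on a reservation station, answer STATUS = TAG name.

STATUS = TAG Mul2

  c1: issue MUL r2<-Mul1  regs: r0:2,r1:7,r2:Mul1,r3:6
  c2: issue SUB r0<-Add1  regs: r0:Add1,r1:7,r2:Mul1,r3:6
  c3: issue ADD r2<-Add2  regs: r0:Add1,r1:7,r2:Add2,r3:6
  c4: issue SUB r3<-Add3  regs: r0:Add1,r1:7,r2:Add2,r3:Add3
  c5: CDB Add1=-4; issue ADD r0<-Add1  regs: r0:Add1,r1:7,r2:Add2,r3:Add3
  c6: CDB Mul1=14; issue MUL r1<-Mul1  regs: r0:Add1,r1:Mul1,r2:Add2,r3:Add3
  c7: issue MUL r2<-Mul2  regs: r0:Add1,r1:Mul1,r2:Mul2,r3:Add3
  c8: CDB Add2=2; stall  regs: r0:Add1,r1:Mul1,r2:Mul2,r3:Add3
  c9: CDB Add3=-11; stall  regs: r0:Add1,r1:Mul1,r2:Mul2,r3:-11
  c10: CDB Mul1=49; issue MUL r3<-Mul1  regs: r0:Add1,r1:49,r2:Mul2,r3:Mul1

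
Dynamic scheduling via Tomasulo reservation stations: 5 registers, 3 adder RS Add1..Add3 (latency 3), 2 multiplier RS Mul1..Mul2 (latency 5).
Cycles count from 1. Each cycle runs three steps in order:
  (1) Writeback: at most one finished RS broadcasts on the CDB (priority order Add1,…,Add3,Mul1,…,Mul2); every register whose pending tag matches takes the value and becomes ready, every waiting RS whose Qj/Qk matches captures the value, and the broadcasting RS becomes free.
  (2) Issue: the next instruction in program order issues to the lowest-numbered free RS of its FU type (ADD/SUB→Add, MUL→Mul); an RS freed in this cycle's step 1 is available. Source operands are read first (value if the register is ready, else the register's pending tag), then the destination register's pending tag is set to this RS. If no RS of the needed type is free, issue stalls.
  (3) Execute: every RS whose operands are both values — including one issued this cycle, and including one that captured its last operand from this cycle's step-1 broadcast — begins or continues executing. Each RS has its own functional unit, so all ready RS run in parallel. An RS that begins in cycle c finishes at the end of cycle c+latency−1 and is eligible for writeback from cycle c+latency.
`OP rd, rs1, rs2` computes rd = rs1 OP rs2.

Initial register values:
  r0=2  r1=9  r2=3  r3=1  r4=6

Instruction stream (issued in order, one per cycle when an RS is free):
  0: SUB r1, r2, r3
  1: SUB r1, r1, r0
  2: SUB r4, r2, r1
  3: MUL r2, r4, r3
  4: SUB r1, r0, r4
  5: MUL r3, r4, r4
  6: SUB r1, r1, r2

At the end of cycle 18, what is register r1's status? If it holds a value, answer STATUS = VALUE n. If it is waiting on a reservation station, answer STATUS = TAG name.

STATUS = VALUE -4

  c1: issue SUB r1<-Add1  regs: r0:2,r1:Add1,r2:3,r3:1,r4:6
  c2: issue SUB r1<-Add2  regs: r0:2,r1:Add2,r2:3,r3:1,r4:6
  c3: issue SUB r4<-Add3  regs: r0:2,r1:Add2,r2:3,r3:1,r4:Add3
  c4: CDB Add1=2; issue MUL r2<-Mul1  regs: r0:2,r1:Add2,r2:Mul1,r3:1,r4:Add3
  c5: issue SUB r1<-Add1  regs: r0:2,r1:Add1,r2:Mul1,r3:1,r4:Add3
  c6: issue MUL r3<-Mul2  regs: r0:2,r1:Add1,r2:Mul1,r3:Mul2,r4:Add3
  c7: CDB Add2=0; issue SUB r1<-Add2  regs: r0:2,r1:Add2,r2:Mul1,r3:Mul2,r4:Add3
  c8: -  regs: r0:2,r1:Add2,r2:Mul1,r3:Mul2,r4:Add3
  c9: -  regs: r0:2,r1:Add2,r2:Mul1,r3:Mul2,r4:Add3
  c10: CDB Add3=3  regs: r0:2,r1:Add2,r2:Mul1,r3:Mul2,r4:3
  c11: -  regs: r0:2,r1:Add2,r2:Mul1,r3:Mul2,r4:3
  c12: -  regs: r0:2,r1:Add2,r2:Mul1,r3:Mul2,r4:3
  c13: CDB Add1=-1  regs: r0:2,r1:Add2,r2:Mul1,r3:Mul2,r4:3
  c14: -  regs: r0:2,r1:Add2,r2:Mul1,r3:Mul2,r4:3
  c15: CDB Mul1=3  regs: r0:2,r1:Add2,r2:3,r3:Mul2,r4:3
  c16: CDB Mul2=9  regs: r0:2,r1:Add2,r2:3,r3:9,r4:3
  c17: -  regs: r0:2,r1:Add2,r2:3,r3:9,r4:3
  c18: CDB Add2=-4  regs: r0:2,r1:-4,r2:3,r3:9,r4:3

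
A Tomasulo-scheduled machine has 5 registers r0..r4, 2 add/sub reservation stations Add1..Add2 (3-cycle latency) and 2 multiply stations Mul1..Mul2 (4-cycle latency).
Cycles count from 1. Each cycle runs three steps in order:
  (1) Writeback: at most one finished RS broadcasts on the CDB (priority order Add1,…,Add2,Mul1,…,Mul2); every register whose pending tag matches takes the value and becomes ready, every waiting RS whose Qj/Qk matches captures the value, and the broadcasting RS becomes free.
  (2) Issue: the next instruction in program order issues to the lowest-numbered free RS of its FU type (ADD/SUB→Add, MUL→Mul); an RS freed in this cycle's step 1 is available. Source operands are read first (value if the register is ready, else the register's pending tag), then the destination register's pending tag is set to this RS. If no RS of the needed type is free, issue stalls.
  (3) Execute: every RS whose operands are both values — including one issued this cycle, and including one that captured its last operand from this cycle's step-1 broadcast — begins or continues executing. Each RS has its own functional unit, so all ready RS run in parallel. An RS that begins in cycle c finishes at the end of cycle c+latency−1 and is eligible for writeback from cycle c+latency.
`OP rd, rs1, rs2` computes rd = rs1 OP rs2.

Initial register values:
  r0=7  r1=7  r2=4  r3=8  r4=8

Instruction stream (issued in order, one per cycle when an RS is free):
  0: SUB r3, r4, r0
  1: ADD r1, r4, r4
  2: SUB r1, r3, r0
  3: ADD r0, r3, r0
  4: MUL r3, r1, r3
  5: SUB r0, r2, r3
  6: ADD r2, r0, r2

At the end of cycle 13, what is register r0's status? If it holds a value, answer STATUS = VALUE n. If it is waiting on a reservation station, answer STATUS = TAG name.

c1: issue SUB r3<-Add1 | r0:7,r1:7,r2:4,r3:Add1,r4:8
c2: issue ADD r1<-Add2 | r0:7,r1:Add2,r2:4,r3:Add1,r4:8
c3: stall | r0:7,r1:Add2,r2:4,r3:Add1,r4:8
c4: CDB Add1=1; issue SUB r1<-Add1 | r0:7,r1:Add1,r2:4,r3:1,r4:8
c5: CDB Add2=16; issue ADD r0<-Add2 | r0:Add2,r1:Add1,r2:4,r3:1,r4:8
c6: issue MUL r3<-Mul1 | r0:Add2,r1:Add1,r2:4,r3:Mul1,r4:8
c7: CDB Add1=-6; issue SUB r0<-Add1 | r0:Add1,r1:-6,r2:4,r3:Mul1,r4:8
c8: CDB Add2=8; issue ADD r2<-Add2 | r0:Add1,r1:-6,r2:Add2,r3:Mul1,r4:8
c9: - | r0:Add1,r1:-6,r2:Add2,r3:Mul1,r4:8
c10: - | r0:Add1,r1:-6,r2:Add2,r3:Mul1,r4:8
c11: CDB Mul1=-6 | r0:Add1,r1:-6,r2:Add2,r3:-6,r4:8
c12: - | r0:Add1,r1:-6,r2:Add2,r3:-6,r4:8
c13: - | r0:Add1,r1:-6,r2:Add2,r3:-6,r4:8

STATUS = TAG Add1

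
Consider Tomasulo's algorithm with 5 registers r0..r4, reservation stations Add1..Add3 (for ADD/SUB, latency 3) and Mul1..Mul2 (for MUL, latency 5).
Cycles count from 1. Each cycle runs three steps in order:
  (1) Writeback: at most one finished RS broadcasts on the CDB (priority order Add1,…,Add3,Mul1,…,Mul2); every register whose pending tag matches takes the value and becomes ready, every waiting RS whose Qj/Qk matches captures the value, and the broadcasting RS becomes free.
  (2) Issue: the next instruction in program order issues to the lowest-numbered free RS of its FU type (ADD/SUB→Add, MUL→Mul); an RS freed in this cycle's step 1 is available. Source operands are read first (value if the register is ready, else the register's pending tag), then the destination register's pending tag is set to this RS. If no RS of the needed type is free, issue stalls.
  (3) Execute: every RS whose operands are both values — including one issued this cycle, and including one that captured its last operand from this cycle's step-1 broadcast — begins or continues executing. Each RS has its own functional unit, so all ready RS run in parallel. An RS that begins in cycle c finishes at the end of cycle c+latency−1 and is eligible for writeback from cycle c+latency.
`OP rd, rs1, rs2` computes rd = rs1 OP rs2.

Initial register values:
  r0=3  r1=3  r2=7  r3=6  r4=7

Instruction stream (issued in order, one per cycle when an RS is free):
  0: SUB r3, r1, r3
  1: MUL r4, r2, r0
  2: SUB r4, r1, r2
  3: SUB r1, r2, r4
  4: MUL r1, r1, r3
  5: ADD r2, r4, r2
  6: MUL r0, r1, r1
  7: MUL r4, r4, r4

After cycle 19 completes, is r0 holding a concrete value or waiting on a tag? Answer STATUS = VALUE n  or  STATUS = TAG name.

STATUS = VALUE 1089

cycle 1: issue SUB r3<-Add1 // r0:3,r1:3,r2:7,r3:Add1,r4:7
cycle 2: issue MUL r4<-Mul1 // r0:3,r1:3,r2:7,r3:Add1,r4:Mul1
cycle 3: issue SUB r4<-Add2 // r0:3,r1:3,r2:7,r3:Add1,r4:Add2
cycle 4: CDB Add1=-3; issue SUB r1<-Add1 // r0:3,r1:Add1,r2:7,r3:-3,r4:Add2
cycle 5: issue MUL r1<-Mul2 // r0:3,r1:Mul2,r2:7,r3:-3,r4:Add2
cycle 6: CDB Add2=-4; issue ADD r2<-Add2 // r0:3,r1:Mul2,r2:Add2,r3:-3,r4:-4
cycle 7: CDB Mul1=21; issue MUL r0<-Mul1 // r0:Mul1,r1:Mul2,r2:Add2,r3:-3,r4:-4
cycle 8: stall // r0:Mul1,r1:Mul2,r2:Add2,r3:-3,r4:-4
cycle 9: CDB Add1=11; stall // r0:Mul1,r1:Mul2,r2:Add2,r3:-3,r4:-4
cycle 10: CDB Add2=3; stall // r0:Mul1,r1:Mul2,r2:3,r3:-3,r4:-4
cycle 11: stall // r0:Mul1,r1:Mul2,r2:3,r3:-3,r4:-4
cycle 12: stall // r0:Mul1,r1:Mul2,r2:3,r3:-3,r4:-4
cycle 13: stall // r0:Mul1,r1:Mul2,r2:3,r3:-3,r4:-4
cycle 14: CDB Mul2=-33; issue MUL r4<-Mul2 // r0:Mul1,r1:-33,r2:3,r3:-3,r4:Mul2
cycle 15: - // r0:Mul1,r1:-33,r2:3,r3:-3,r4:Mul2
cycle 16: - // r0:Mul1,r1:-33,r2:3,r3:-3,r4:Mul2
cycle 17: - // r0:Mul1,r1:-33,r2:3,r3:-3,r4:Mul2
cycle 18: - // r0:Mul1,r1:-33,r2:3,r3:-3,r4:Mul2
cycle 19: CDB Mul1=1089 // r0:1089,r1:-33,r2:3,r3:-3,r4:Mul2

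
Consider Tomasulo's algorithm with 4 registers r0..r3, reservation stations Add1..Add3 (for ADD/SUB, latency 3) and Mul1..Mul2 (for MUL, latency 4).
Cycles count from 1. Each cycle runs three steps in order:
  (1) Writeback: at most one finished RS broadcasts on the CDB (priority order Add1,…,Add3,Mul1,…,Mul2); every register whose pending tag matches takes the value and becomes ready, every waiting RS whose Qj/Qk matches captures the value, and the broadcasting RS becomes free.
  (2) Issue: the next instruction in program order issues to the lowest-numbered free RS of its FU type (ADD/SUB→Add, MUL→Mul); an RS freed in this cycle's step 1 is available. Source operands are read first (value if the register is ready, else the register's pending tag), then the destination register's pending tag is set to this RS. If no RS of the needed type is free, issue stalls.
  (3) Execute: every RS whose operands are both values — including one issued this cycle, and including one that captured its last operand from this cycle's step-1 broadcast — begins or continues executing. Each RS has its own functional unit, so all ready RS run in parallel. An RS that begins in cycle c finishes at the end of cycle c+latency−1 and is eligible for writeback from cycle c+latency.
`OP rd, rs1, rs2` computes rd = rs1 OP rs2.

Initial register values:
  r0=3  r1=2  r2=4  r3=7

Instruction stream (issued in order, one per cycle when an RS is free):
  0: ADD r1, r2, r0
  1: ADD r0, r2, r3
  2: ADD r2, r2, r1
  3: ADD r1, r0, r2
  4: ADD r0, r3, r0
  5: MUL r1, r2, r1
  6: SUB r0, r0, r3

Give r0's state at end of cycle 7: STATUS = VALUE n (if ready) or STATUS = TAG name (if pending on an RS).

STATUS = TAG Add3

  c1: issue ADD r1<-Add1  regs: r0:3,r1:Add1,r2:4,r3:7
  c2: issue ADD r0<-Add2  regs: r0:Add2,r1:Add1,r2:4,r3:7
  c3: issue ADD r2<-Add3  regs: r0:Add2,r1:Add1,r2:Add3,r3:7
  c4: CDB Add1=7; issue ADD r1<-Add1  regs: r0:Add2,r1:Add1,r2:Add3,r3:7
  c5: CDB Add2=11; issue ADD r0<-Add2  regs: r0:Add2,r1:Add1,r2:Add3,r3:7
  c6: issue MUL r1<-Mul1  regs: r0:Add2,r1:Mul1,r2:Add3,r3:7
  c7: CDB Add3=11; issue SUB r0<-Add3  regs: r0:Add3,r1:Mul1,r2:11,r3:7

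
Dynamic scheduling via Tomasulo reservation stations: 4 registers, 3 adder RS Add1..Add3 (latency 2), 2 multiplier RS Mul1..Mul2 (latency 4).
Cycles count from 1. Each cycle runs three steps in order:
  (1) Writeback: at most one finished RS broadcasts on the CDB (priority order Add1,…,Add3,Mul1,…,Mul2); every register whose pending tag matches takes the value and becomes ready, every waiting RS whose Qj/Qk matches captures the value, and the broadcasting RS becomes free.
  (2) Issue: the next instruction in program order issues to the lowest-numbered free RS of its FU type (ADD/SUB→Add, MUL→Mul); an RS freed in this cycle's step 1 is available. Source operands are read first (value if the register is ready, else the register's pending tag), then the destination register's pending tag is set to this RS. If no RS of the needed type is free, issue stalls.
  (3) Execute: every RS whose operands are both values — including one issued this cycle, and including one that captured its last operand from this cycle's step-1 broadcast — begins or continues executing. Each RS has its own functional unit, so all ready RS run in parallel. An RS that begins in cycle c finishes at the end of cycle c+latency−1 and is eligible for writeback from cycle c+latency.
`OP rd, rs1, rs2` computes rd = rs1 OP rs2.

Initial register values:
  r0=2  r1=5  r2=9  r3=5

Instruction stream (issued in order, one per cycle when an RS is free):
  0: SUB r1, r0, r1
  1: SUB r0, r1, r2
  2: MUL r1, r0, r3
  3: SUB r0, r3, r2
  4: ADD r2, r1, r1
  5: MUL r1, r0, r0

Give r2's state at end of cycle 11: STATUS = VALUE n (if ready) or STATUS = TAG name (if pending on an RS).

STATUS = VALUE -120

  c1: issue SUB r1<-Add1  regs: r0:2,r1:Add1,r2:9,r3:5
  c2: issue SUB r0<-Add2  regs: r0:Add2,r1:Add1,r2:9,r3:5
  c3: CDB Add1=-3; issue MUL r1<-Mul1  regs: r0:Add2,r1:Mul1,r2:9,r3:5
  c4: issue SUB r0<-Add1  regs: r0:Add1,r1:Mul1,r2:9,r3:5
  c5: CDB Add2=-12; issue ADD r2<-Add2  regs: r0:Add1,r1:Mul1,r2:Add2,r3:5
  c6: CDB Add1=-4; issue MUL r1<-Mul2  regs: r0:-4,r1:Mul2,r2:Add2,r3:5
  c7: -  regs: r0:-4,r1:Mul2,r2:Add2,r3:5
  c8: -  regs: r0:-4,r1:Mul2,r2:Add2,r3:5
  c9: CDB Mul1=-60  regs: r0:-4,r1:Mul2,r2:Add2,r3:5
  c10: CDB Mul2=16  regs: r0:-4,r1:16,r2:Add2,r3:5
  c11: CDB Add2=-120  regs: r0:-4,r1:16,r2:-120,r3:5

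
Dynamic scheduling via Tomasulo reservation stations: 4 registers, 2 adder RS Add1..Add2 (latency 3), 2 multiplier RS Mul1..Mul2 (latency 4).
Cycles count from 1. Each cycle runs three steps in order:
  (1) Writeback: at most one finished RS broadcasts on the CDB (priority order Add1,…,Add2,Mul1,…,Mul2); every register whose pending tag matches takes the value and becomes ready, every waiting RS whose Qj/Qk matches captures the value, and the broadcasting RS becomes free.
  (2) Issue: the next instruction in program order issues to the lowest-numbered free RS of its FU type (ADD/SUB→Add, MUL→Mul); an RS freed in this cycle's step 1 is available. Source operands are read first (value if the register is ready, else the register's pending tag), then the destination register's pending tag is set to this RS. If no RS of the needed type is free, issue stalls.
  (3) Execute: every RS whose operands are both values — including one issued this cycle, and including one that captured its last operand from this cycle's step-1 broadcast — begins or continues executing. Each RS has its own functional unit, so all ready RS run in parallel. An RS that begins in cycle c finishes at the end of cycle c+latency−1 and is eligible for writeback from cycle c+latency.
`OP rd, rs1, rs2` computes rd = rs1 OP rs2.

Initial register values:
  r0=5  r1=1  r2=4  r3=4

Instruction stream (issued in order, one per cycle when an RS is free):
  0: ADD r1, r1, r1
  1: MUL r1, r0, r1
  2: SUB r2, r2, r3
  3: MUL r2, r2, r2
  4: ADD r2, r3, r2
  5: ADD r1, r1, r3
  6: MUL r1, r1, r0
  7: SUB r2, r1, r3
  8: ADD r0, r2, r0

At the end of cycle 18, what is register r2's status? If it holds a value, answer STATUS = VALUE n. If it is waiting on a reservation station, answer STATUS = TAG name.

cycle 1: issue ADD r1<-Add1 // r0:5,r1:Add1,r2:4,r3:4
cycle 2: issue MUL r1<-Mul1 // r0:5,r1:Mul1,r2:4,r3:4
cycle 3: issue SUB r2<-Add2 // r0:5,r1:Mul1,r2:Add2,r3:4
cycle 4: CDB Add1=2; issue MUL r2<-Mul2 // r0:5,r1:Mul1,r2:Mul2,r3:4
cycle 5: issue ADD r2<-Add1 // r0:5,r1:Mul1,r2:Add1,r3:4
cycle 6: CDB Add2=0; issue ADD r1<-Add2 // r0:5,r1:Add2,r2:Add1,r3:4
cycle 7: stall // r0:5,r1:Add2,r2:Add1,r3:4
cycle 8: CDB Mul1=10; issue MUL r1<-Mul1 // r0:5,r1:Mul1,r2:Add1,r3:4
cycle 9: stall // r0:5,r1:Mul1,r2:Add1,r3:4
cycle 10: CDB Mul2=0; stall // r0:5,r1:Mul1,r2:Add1,r3:4
cycle 11: CDB Add2=14; issue SUB r2<-Add2 // r0:5,r1:Mul1,r2:Add2,r3:4
cycle 12: stall // r0:5,r1:Mul1,r2:Add2,r3:4
cycle 13: CDB Add1=4; issue ADD r0<-Add1 // r0:Add1,r1:Mul1,r2:Add2,r3:4
cycle 14: - // r0:Add1,r1:Mul1,r2:Add2,r3:4
cycle 15: CDB Mul1=70 // r0:Add1,r1:70,r2:Add2,r3:4
cycle 16: - // r0:Add1,r1:70,r2:Add2,r3:4
cycle 17: - // r0:Add1,r1:70,r2:Add2,r3:4
cycle 18: CDB Add2=66 // r0:Add1,r1:70,r2:66,r3:4

STATUS = VALUE 66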